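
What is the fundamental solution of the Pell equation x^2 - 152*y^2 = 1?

First expand sqrt(152) as a continued fraction. With x_i = (sqrt(152) + m_i)/d_i and (m_0, d_0) = (0, 1): a_0 = floor(sqrt(152)) = 12, since 12^2 = 144 <= 152 < 169 = 13^2.
Iterate m_{i+1} = d_i*a_i - m_i, d_{i+1} = (152 - m_{i+1}^2)/d_i, a_{i+1} = floor((a_0 + m_{i+1})/d_{i+1}):
  m_1 = 1*12 - 0 = 12, d_1 = (152 - 12^2)/1 = 8/1 = 8, a_1 = floor((12 + 12)/8) = 3.
  m_2 = 8*3 - 12 = 12, d_2 = (152 - 12^2)/8 = 8/8 = 1, a_2 = floor((12 + 12)/1) = 24.
  m_3 = 1*24 - 12 = 12, d_3 = (152 - 12^2)/1 = 8/1 = 8: (m_3, d_3) = (m_1, d_1) = (12, 8), so from here the quotients repeat a_1, a_2; the period length is 2.
So sqrt(152) = [12; (3, 24)] with period length k = 2.
k is even, so the fundamental solution of x^2 - 152y^2 = 1 is (p_{k-1}, q_{k-1}) = (p_1, q_1); compute convergents through index 1.
Convergents (p_i = a_i*p_{i-1} + p_{i-2}, q_i = a_i*q_{i-1} + q_{i-2} with p_{-2}=0, p_{-1}=1, q_{-2}=1, q_{-1}=0):
  i=0: a_0=12, p_0 = 12*1 + 0 = 12, q_0 = 12*0 + 1 = 1.
  i=1: a_1=3, p_1 = 3*12 + 1 = 37, q_1 = 3*1 + 0 = 3.
Check: 37^2 - 152*3^2 = 1369 - 1368 = 1, so (x, y) = (37, 3) solves the equation, and by the theorem it is the least positive solution.

(x, y) = (37, 3)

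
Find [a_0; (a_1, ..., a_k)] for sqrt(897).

[29; (1, 18, 1, 58)]

Write x_i = (sqrt(897) + m_i)/d_i with (m_0, d_0) = (0, 1). a_0 = floor(sqrt(897)) = 29, since 29^2 = 841 <= 897 < 900 = 30^2.
Iterate m_{i+1} = d_i*a_i - m_i, d_{i+1} = (897 - m_{i+1}^2)/d_i, a_{i+1} = floor((a_0 + m_{i+1})/d_{i+1}):
  m_1 = 1*29 - 0 = 29, d_1 = (897 - 29^2)/1 = 56/1 = 56, a_1 = floor((29 + 29)/56) = 1.
  m_2 = 56*1 - 29 = 27, d_2 = (897 - 27^2)/56 = 168/56 = 3, a_2 = floor((29 + 27)/3) = 18.
  m_3 = 3*18 - 27 = 27, d_3 = (897 - 27^2)/3 = 168/3 = 56, a_3 = floor((29 + 27)/56) = 1.
  m_4 = 56*1 - 27 = 29, d_4 = (897 - 29^2)/56 = 56/56 = 1, a_4 = floor((29 + 29)/1) = 58.
  m_5 = 1*58 - 29 = 29, d_5 = (897 - 29^2)/1 = 56/1 = 56: (m_5, d_5) = (m_1, d_1) = (29, 56), so from here the quotients repeat a_1, ..., a_4; the period length is 4.
Hence the expansion of sqrt(897) is a_0 = 29 followed by the repeating block 1, 18, 1, 58 (period 4).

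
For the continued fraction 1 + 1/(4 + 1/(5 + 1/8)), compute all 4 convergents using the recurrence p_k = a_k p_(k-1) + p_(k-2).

1/1, 5/4, 26/21, 213/172

Using the convergent recurrence p_i = a_i*p_{i-1} + p_{i-2}, q_i = a_i*q_{i-1} + q_{i-2} with p_{-2}=0, p_{-1}=1, q_{-2}=1, q_{-1}=0:
  i=0: a_0=1, p_0 = 1*1 + 0 = 1, q_0 = 1*0 + 1 = 1.
  i=1: a_1=4, p_1 = 4*1 + 1 = 5, q_1 = 4*1 + 0 = 4.
  i=2: a_2=5, p_2 = 5*5 + 1 = 26, q_2 = 5*4 + 1 = 21.
  i=3: a_3=8, p_3 = 8*26 + 5 = 213, q_3 = 8*21 + 4 = 172.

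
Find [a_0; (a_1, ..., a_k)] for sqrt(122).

Write x_i = (sqrt(122) + m_i)/d_i with (m_0, d_0) = (0, 1). a_0 = floor(sqrt(122)) = 11, since 11^2 = 121 <= 122 < 144 = 12^2.
Iterate m_{i+1} = d_i*a_i - m_i, d_{i+1} = (122 - m_{i+1}^2)/d_i, a_{i+1} = floor((a_0 + m_{i+1})/d_{i+1}):
  m_1 = 1*11 - 0 = 11, d_1 = (122 - 11^2)/1 = 1/1 = 1, a_1 = floor((11 + 11)/1) = 22.
  m_2 = 1*22 - 11 = 11, d_2 = (122 - 11^2)/1 = 1/1 = 1: (m_2, d_2) = (m_1, d_1) = (11, 1), so from here the quotient a_1 repeats; the period length is 1.
Hence the expansion of sqrt(122) is a_0 = 11 followed by the repeating block 22 (period 1).

[11; (22)]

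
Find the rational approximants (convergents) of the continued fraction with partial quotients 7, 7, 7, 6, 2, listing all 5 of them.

Using the convergent recurrence p_i = a_i*p_{i-1} + p_{i-2}, q_i = a_i*q_{i-1} + q_{i-2} with p_{-2}=0, p_{-1}=1, q_{-2}=1, q_{-1}=0:
  i=0: a_0=7, p_0 = 7*1 + 0 = 7, q_0 = 7*0 + 1 = 1.
  i=1: a_1=7, p_1 = 7*7 + 1 = 50, q_1 = 7*1 + 0 = 7.
  i=2: a_2=7, p_2 = 7*50 + 7 = 357, q_2 = 7*7 + 1 = 50.
  i=3: a_3=6, p_3 = 6*357 + 50 = 2192, q_3 = 6*50 + 7 = 307.
  i=4: a_4=2, p_4 = 2*2192 + 357 = 4741, q_4 = 2*307 + 50 = 664.

7/1, 50/7, 357/50, 2192/307, 4741/664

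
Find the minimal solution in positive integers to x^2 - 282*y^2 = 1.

First expand sqrt(282) as a continued fraction. With x_i = (sqrt(282) + m_i)/d_i and (m_0, d_0) = (0, 1): a_0 = floor(sqrt(282)) = 16, since 16^2 = 256 <= 282 < 289 = 17^2.
Iterate m_{i+1} = d_i*a_i - m_i, d_{i+1} = (282 - m_{i+1}^2)/d_i, a_{i+1} = floor((a_0 + m_{i+1})/d_{i+1}):
  m_1 = 1*16 - 0 = 16, d_1 = (282 - 16^2)/1 = 26/1 = 26, a_1 = floor((16 + 16)/26) = 1.
  m_2 = 26*1 - 16 = 10, d_2 = (282 - 10^2)/26 = 182/26 = 7, a_2 = floor((16 + 10)/7) = 3.
  m_3 = 7*3 - 10 = 11, d_3 = (282 - 11^2)/7 = 161/7 = 23, a_3 = floor((16 + 11)/23) = 1.
  m_4 = 23*1 - 11 = 12, d_4 = (282 - 12^2)/23 = 138/23 = 6, a_4 = floor((16 + 12)/6) = 4.
  m_5 = 6*4 - 12 = 12, d_5 = (282 - 12^2)/6 = 138/6 = 23, a_5 = floor((16 + 12)/23) = 1.
  m_6 = 23*1 - 12 = 11, d_6 = (282 - 11^2)/23 = 161/23 = 7, a_6 = floor((16 + 11)/7) = 3.
  m_7 = 7*3 - 11 = 10, d_7 = (282 - 10^2)/7 = 182/7 = 26, a_7 = floor((16 + 10)/26) = 1.
  m_8 = 26*1 - 10 = 16, d_8 = (282 - 16^2)/26 = 26/26 = 1, a_8 = floor((16 + 16)/1) = 32.
  m_9 = 1*32 - 16 = 16, d_9 = (282 - 16^2)/1 = 26/1 = 26: (m_9, d_9) = (m_1, d_1) = (16, 26), so from here the quotients repeat a_1, ..., a_8; the period length is 8.
So sqrt(282) = [16; (1, 3, 1, 4, 1, 3, 1, 32)] with period length k = 8.
k is even, so the fundamental solution of x^2 - 282y^2 = 1 is (p_{k-1}, q_{k-1}) = (p_7, q_7); compute convergents through index 7.
Convergents (p_i = a_i*p_{i-1} + p_{i-2}, q_i = a_i*q_{i-1} + q_{i-2} with p_{-2}=0, p_{-1}=1, q_{-2}=1, q_{-1}=0):
  i=0: a_0=16, p_0 = 16*1 + 0 = 16, q_0 = 16*0 + 1 = 1.
  i=1: a_1=1, p_1 = 1*16 + 1 = 17, q_1 = 1*1 + 0 = 1.
  i=2: a_2=3, p_2 = 3*17 + 16 = 67, q_2 = 3*1 + 1 = 4.
  i=3: a_3=1, p_3 = 1*67 + 17 = 84, q_3 = 1*4 + 1 = 5.
  i=4: a_4=4, p_4 = 4*84 + 67 = 403, q_4 = 4*5 + 4 = 24.
  i=5: a_5=1, p_5 = 1*403 + 84 = 487, q_5 = 1*24 + 5 = 29.
  i=6: a_6=3, p_6 = 3*487 + 403 = 1864, q_6 = 3*29 + 24 = 111.
  i=7: a_7=1, p_7 = 1*1864 + 487 = 2351, q_7 = 1*111 + 29 = 140.
Check: 2351^2 - 282*140^2 = 5527201 - 5527200 = 1, so (x, y) = (2351, 140) solves the equation, and by the theorem it is the least positive solution.

(x, y) = (2351, 140)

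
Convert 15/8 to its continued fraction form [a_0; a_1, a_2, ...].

[1; 1, 7]

Run the Euclidean algorithm on 15 and 8; the successive quotients are the partial quotients a_0, a_1, ... (each step inverts the fractional part left over by the previous one):
  15 = 1*8 + 7, so a_0 = 1.
  8 = 1*7 + 1, so a_1 = 1.
  7 = 7*1 + 0, so a_2 = 7.
The remainder reaches 0 after 3 divisions, so the expansion has 3 partial quotients, read off in order.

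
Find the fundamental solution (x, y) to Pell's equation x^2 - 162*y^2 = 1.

(x, y) = (19601, 1540)

First expand sqrt(162) as a continued fraction. With x_i = (sqrt(162) + m_i)/d_i and (m_0, d_0) = (0, 1): a_0 = floor(sqrt(162)) = 12, since 12^2 = 144 <= 162 < 169 = 13^2.
Iterate m_{i+1} = d_i*a_i - m_i, d_{i+1} = (162 - m_{i+1}^2)/d_i, a_{i+1} = floor((a_0 + m_{i+1})/d_{i+1}):
  m_1 = 1*12 - 0 = 12, d_1 = (162 - 12^2)/1 = 18/1 = 18, a_1 = floor((12 + 12)/18) = 1.
  m_2 = 18*1 - 12 = 6, d_2 = (162 - 6^2)/18 = 126/18 = 7, a_2 = floor((12 + 6)/7) = 2.
  m_3 = 7*2 - 6 = 8, d_3 = (162 - 8^2)/7 = 98/7 = 14, a_3 = floor((12 + 8)/14) = 1.
  m_4 = 14*1 - 8 = 6, d_4 = (162 - 6^2)/14 = 126/14 = 9, a_4 = floor((12 + 6)/9) = 2.
  m_5 = 9*2 - 6 = 12, d_5 = (162 - 12^2)/9 = 18/9 = 2, a_5 = floor((12 + 12)/2) = 12.
  m_6 = 2*12 - 12 = 12, d_6 = (162 - 12^2)/2 = 18/2 = 9, a_6 = floor((12 + 12)/9) = 2.
  m_7 = 9*2 - 12 = 6, d_7 = (162 - 6^2)/9 = 126/9 = 14, a_7 = floor((12 + 6)/14) = 1.
  m_8 = 14*1 - 6 = 8, d_8 = (162 - 8^2)/14 = 98/14 = 7, a_8 = floor((12 + 8)/7) = 2.
  m_9 = 7*2 - 8 = 6, d_9 = (162 - 6^2)/7 = 126/7 = 18, a_9 = floor((12 + 6)/18) = 1.
  m_10 = 18*1 - 6 = 12, d_10 = (162 - 12^2)/18 = 18/18 = 1, a_10 = floor((12 + 12)/1) = 24.
  m_11 = 1*24 - 12 = 12, d_11 = (162 - 12^2)/1 = 18/1 = 18: (m_11, d_11) = (m_1, d_1) = (12, 18), so from here the quotients repeat a_1, ..., a_10; the period length is 10.
So sqrt(162) = [12; (1, 2, 1, 2, 12, 2, 1, 2, 1, 24)] with period length k = 10.
k is even, so the fundamental solution of x^2 - 162y^2 = 1 is (p_{k-1}, q_{k-1}) = (p_9, q_9); compute convergents through index 9.
Convergents (p_i = a_i*p_{i-1} + p_{i-2}, q_i = a_i*q_{i-1} + q_{i-2} with p_{-2}=0, p_{-1}=1, q_{-2}=1, q_{-1}=0):
  i=0: a_0=12, p_0 = 12*1 + 0 = 12, q_0 = 12*0 + 1 = 1.
  i=1: a_1=1, p_1 = 1*12 + 1 = 13, q_1 = 1*1 + 0 = 1.
  i=2: a_2=2, p_2 = 2*13 + 12 = 38, q_2 = 2*1 + 1 = 3.
  i=3: a_3=1, p_3 = 1*38 + 13 = 51, q_3 = 1*3 + 1 = 4.
  i=4: a_4=2, p_4 = 2*51 + 38 = 140, q_4 = 2*4 + 3 = 11.
  i=5: a_5=12, p_5 = 12*140 + 51 = 1731, q_5 = 12*11 + 4 = 136.
  i=6: a_6=2, p_6 = 2*1731 + 140 = 3602, q_6 = 2*136 + 11 = 283.
  i=7: a_7=1, p_7 = 1*3602 + 1731 = 5333, q_7 = 1*283 + 136 = 419.
  i=8: a_8=2, p_8 = 2*5333 + 3602 = 14268, q_8 = 2*419 + 283 = 1121.
  i=9: a_9=1, p_9 = 1*14268 + 5333 = 19601, q_9 = 1*1121 + 419 = 1540.
Check: 19601^2 - 162*1540^2 = 384199201 - 384199200 = 1, so (x, y) = (19601, 1540) solves the equation, and by the theorem it is the least positive solution.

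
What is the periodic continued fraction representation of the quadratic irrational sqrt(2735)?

[52; (3, 2, 1, 2, 1, 9, 1, 2, 1, 2, 3, 104)]

Write x_i = (sqrt(2735) + m_i)/d_i with (m_0, d_0) = (0, 1). a_0 = floor(sqrt(2735)) = 52, since 52^2 = 2704 <= 2735 < 2809 = 53^2.
Iterate m_{i+1} = d_i*a_i - m_i, d_{i+1} = (2735 - m_{i+1}^2)/d_i, a_{i+1} = floor((a_0 + m_{i+1})/d_{i+1}):
  m_1 = 1*52 - 0 = 52, d_1 = (2735 - 52^2)/1 = 31/1 = 31, a_1 = floor((52 + 52)/31) = 3.
  m_2 = 31*3 - 52 = 41, d_2 = (2735 - 41^2)/31 = 1054/31 = 34, a_2 = floor((52 + 41)/34) = 2.
  m_3 = 34*2 - 41 = 27, d_3 = (2735 - 27^2)/34 = 2006/34 = 59, a_3 = floor((52 + 27)/59) = 1.
  m_4 = 59*1 - 27 = 32, d_4 = (2735 - 32^2)/59 = 1711/59 = 29, a_4 = floor((52 + 32)/29) = 2.
  m_5 = 29*2 - 32 = 26, d_5 = (2735 - 26^2)/29 = 2059/29 = 71, a_5 = floor((52 + 26)/71) = 1.
  m_6 = 71*1 - 26 = 45, d_6 = (2735 - 45^2)/71 = 710/71 = 10, a_6 = floor((52 + 45)/10) = 9.
  m_7 = 10*9 - 45 = 45, d_7 = (2735 - 45^2)/10 = 710/10 = 71, a_7 = floor((52 + 45)/71) = 1.
  m_8 = 71*1 - 45 = 26, d_8 = (2735 - 26^2)/71 = 2059/71 = 29, a_8 = floor((52 + 26)/29) = 2.
  m_9 = 29*2 - 26 = 32, d_9 = (2735 - 32^2)/29 = 1711/29 = 59, a_9 = floor((52 + 32)/59) = 1.
  m_10 = 59*1 - 32 = 27, d_10 = (2735 - 27^2)/59 = 2006/59 = 34, a_10 = floor((52 + 27)/34) = 2.
  m_11 = 34*2 - 27 = 41, d_11 = (2735 - 41^2)/34 = 1054/34 = 31, a_11 = floor((52 + 41)/31) = 3.
  m_12 = 31*3 - 41 = 52, d_12 = (2735 - 52^2)/31 = 31/31 = 1, a_12 = floor((52 + 52)/1) = 104.
  m_13 = 1*104 - 52 = 52, d_13 = (2735 - 52^2)/1 = 31/1 = 31: (m_13, d_13) = (m_1, d_1) = (52, 31), so from here the quotients repeat a_1, ..., a_12; the period length is 12.
Hence the expansion of sqrt(2735) is a_0 = 52 followed by the repeating block 3, 2, 1, 2, 1, 9, 1, 2, 1, 2, 3, 104 (period 12).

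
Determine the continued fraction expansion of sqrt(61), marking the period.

Write x_i = (sqrt(61) + m_i)/d_i with (m_0, d_0) = (0, 1). a_0 = floor(sqrt(61)) = 7, since 7^2 = 49 <= 61 < 64 = 8^2.
Iterate m_{i+1} = d_i*a_i - m_i, d_{i+1} = (61 - m_{i+1}^2)/d_i, a_{i+1} = floor((a_0 + m_{i+1})/d_{i+1}):
  m_1 = 1*7 - 0 = 7, d_1 = (61 - 7^2)/1 = 12/1 = 12, a_1 = floor((7 + 7)/12) = 1.
  m_2 = 12*1 - 7 = 5, d_2 = (61 - 5^2)/12 = 36/12 = 3, a_2 = floor((7 + 5)/3) = 4.
  m_3 = 3*4 - 5 = 7, d_3 = (61 - 7^2)/3 = 12/3 = 4, a_3 = floor((7 + 7)/4) = 3.
  m_4 = 4*3 - 7 = 5, d_4 = (61 - 5^2)/4 = 36/4 = 9, a_4 = floor((7 + 5)/9) = 1.
  m_5 = 9*1 - 5 = 4, d_5 = (61 - 4^2)/9 = 45/9 = 5, a_5 = floor((7 + 4)/5) = 2.
  m_6 = 5*2 - 4 = 6, d_6 = (61 - 6^2)/5 = 25/5 = 5, a_6 = floor((7 + 6)/5) = 2.
  m_7 = 5*2 - 6 = 4, d_7 = (61 - 4^2)/5 = 45/5 = 9, a_7 = floor((7 + 4)/9) = 1.
  m_8 = 9*1 - 4 = 5, d_8 = (61 - 5^2)/9 = 36/9 = 4, a_8 = floor((7 + 5)/4) = 3.
  m_9 = 4*3 - 5 = 7, d_9 = (61 - 7^2)/4 = 12/4 = 3, a_9 = floor((7 + 7)/3) = 4.
  m_10 = 3*4 - 7 = 5, d_10 = (61 - 5^2)/3 = 36/3 = 12, a_10 = floor((7 + 5)/12) = 1.
  m_11 = 12*1 - 5 = 7, d_11 = (61 - 7^2)/12 = 12/12 = 1, a_11 = floor((7 + 7)/1) = 14.
  m_12 = 1*14 - 7 = 7, d_12 = (61 - 7^2)/1 = 12/1 = 12: (m_12, d_12) = (m_1, d_1) = (7, 12), so from here the quotients repeat a_1, ..., a_11; the period length is 11.
Hence the expansion of sqrt(61) is a_0 = 7 followed by the repeating block 1, 4, 3, 1, 2, 2, 1, 3, 4, 1, 14 (period 11).

[7; (1, 4, 3, 1, 2, 2, 1, 3, 4, 1, 14)]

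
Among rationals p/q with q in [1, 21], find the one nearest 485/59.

74/9

Expand x = 485/59 as a continued fraction with the Euclidean algorithm:
  485 = 8*59 + 13, so a_0 = 8.
  59 = 4*13 + 7, so a_1 = 4.
  13 = 1*7 + 6, so a_2 = 1.
  7 = 1*6 + 1, so a_3 = 1.
  6 = 6*1 + 0, so a_4 = 6.
so x = [8; 4, 1, 1, 6].
Convergents (p_i = a_i*p_{i-1} + p_{i-2}, q_i = a_i*q_{i-1} + q_{i-2} with p_{-2}=0, p_{-1}=1, q_{-2}=1, q_{-1}=0), until the denominator exceeds 21:
  i=0: a_0=8, p_0 = 8*1 + 0 = 8, q_0 = 8*0 + 1 = 1.
  i=1: a_1=4, p_1 = 4*8 + 1 = 33, q_1 = 4*1 + 0 = 4.
  i=2: a_2=1, p_2 = 1*33 + 8 = 41, q_2 = 1*4 + 1 = 5.
  i=3: a_3=1, p_3 = 1*41 + 33 = 74, q_3 = 1*5 + 4 = 9.
  i=4: a_4=6, p_4 = 6*74 + 41 = 485, q_4 = 6*9 + 5 = 59.
q_4 = 59 > 21, so the last convergent with denominator <= 21 is p_3/q_3 = 74/9.
The closest fraction with denominator <= 21 is either p_3/q_3 or the intermediate fraction (k*p_3 + p_2)/(k*q_3 + q_2) with the largest k >= 1 whose denominator stays <= 21; these approach x as k grows, and every other convergent or intermediate fraction in range is farther away.
Largest k: floor((21 - q_2)/q_3) = floor((21 - 5)/9) = 1.
That gives (1*74 + 41)/(1*9 + 5) = 115/14.
Compare the errors: |x - 74/9| = |485*9 - 74*59|/(59*9) = 1/531, and |x - 115/14| = |485*14 - 115*59|/(59*14) = 5/826.
Cross-multiplying, 1*826 = 826 < 2655 = 5*531, so 1/531 is smaller: the convergent 74/9 is closer to x than 115/14.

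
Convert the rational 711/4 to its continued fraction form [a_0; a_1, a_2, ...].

Run the Euclidean algorithm on 711 and 4; the successive quotients are the partial quotients a_0, a_1, ... (each step inverts the fractional part left over by the previous one):
  711 = 177*4 + 3, so a_0 = 177.
  4 = 1*3 + 1, so a_1 = 1.
  3 = 3*1 + 0, so a_2 = 3.
The remainder reaches 0 after 3 divisions, so the expansion has 3 partial quotients, read off in order.

[177; 1, 3]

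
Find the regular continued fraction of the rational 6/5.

Run the Euclidean algorithm on 6 and 5; the successive quotients are the partial quotients a_0, a_1, ... (each step inverts the fractional part left over by the previous one):
  6 = 1*5 + 1, so a_0 = 1.
  5 = 5*1 + 0, so a_1 = 5.
The remainder reaches 0 after 2 divisions, so the expansion has 2 partial quotients, read off in order.

[1; 5]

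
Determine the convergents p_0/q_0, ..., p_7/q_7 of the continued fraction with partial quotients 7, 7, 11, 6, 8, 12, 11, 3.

Using the convergent recurrence p_i = a_i*p_{i-1} + p_{i-2}, q_i = a_i*q_{i-1} + q_{i-2} with p_{-2}=0, p_{-1}=1, q_{-2}=1, q_{-1}=0:
  i=0: a_0=7, p_0 = 7*1 + 0 = 7, q_0 = 7*0 + 1 = 1.
  i=1: a_1=7, p_1 = 7*7 + 1 = 50, q_1 = 7*1 + 0 = 7.
  i=2: a_2=11, p_2 = 11*50 + 7 = 557, q_2 = 11*7 + 1 = 78.
  i=3: a_3=6, p_3 = 6*557 + 50 = 3392, q_3 = 6*78 + 7 = 475.
  i=4: a_4=8, p_4 = 8*3392 + 557 = 27693, q_4 = 8*475 + 78 = 3878.
  i=5: a_5=12, p_5 = 12*27693 + 3392 = 335708, q_5 = 12*3878 + 475 = 47011.
  i=6: a_6=11, p_6 = 11*335708 + 27693 = 3720481, q_6 = 11*47011 + 3878 = 520999.
  i=7: a_7=3, p_7 = 3*3720481 + 335708 = 11497151, q_7 = 3*520999 + 47011 = 1610008.

7/1, 50/7, 557/78, 3392/475, 27693/3878, 335708/47011, 3720481/520999, 11497151/1610008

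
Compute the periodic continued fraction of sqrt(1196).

[34; (1, 1, 2, 1, 1, 68)]

Write x_i = (sqrt(1196) + m_i)/d_i with (m_0, d_0) = (0, 1). a_0 = floor(sqrt(1196)) = 34, since 34^2 = 1156 <= 1196 < 1225 = 35^2.
Iterate m_{i+1} = d_i*a_i - m_i, d_{i+1} = (1196 - m_{i+1}^2)/d_i, a_{i+1} = floor((a_0 + m_{i+1})/d_{i+1}):
  m_1 = 1*34 - 0 = 34, d_1 = (1196 - 34^2)/1 = 40/1 = 40, a_1 = floor((34 + 34)/40) = 1.
  m_2 = 40*1 - 34 = 6, d_2 = (1196 - 6^2)/40 = 1160/40 = 29, a_2 = floor((34 + 6)/29) = 1.
  m_3 = 29*1 - 6 = 23, d_3 = (1196 - 23^2)/29 = 667/29 = 23, a_3 = floor((34 + 23)/23) = 2.
  m_4 = 23*2 - 23 = 23, d_4 = (1196 - 23^2)/23 = 667/23 = 29, a_4 = floor((34 + 23)/29) = 1.
  m_5 = 29*1 - 23 = 6, d_5 = (1196 - 6^2)/29 = 1160/29 = 40, a_5 = floor((34 + 6)/40) = 1.
  m_6 = 40*1 - 6 = 34, d_6 = (1196 - 34^2)/40 = 40/40 = 1, a_6 = floor((34 + 34)/1) = 68.
  m_7 = 1*68 - 34 = 34, d_7 = (1196 - 34^2)/1 = 40/1 = 40: (m_7, d_7) = (m_1, d_1) = (34, 40), so from here the quotients repeat a_1, ..., a_6; the period length is 6.
Hence the expansion of sqrt(1196) is a_0 = 34 followed by the repeating block 1, 1, 2, 1, 1, 68 (period 6).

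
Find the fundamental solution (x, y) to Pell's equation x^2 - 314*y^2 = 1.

(x, y) = (392499, 22150)

First expand sqrt(314) as a continued fraction. With x_i = (sqrt(314) + m_i)/d_i and (m_0, d_0) = (0, 1): a_0 = floor(sqrt(314)) = 17, since 17^2 = 289 <= 314 < 324 = 18^2.
Iterate m_{i+1} = d_i*a_i - m_i, d_{i+1} = (314 - m_{i+1}^2)/d_i, a_{i+1} = floor((a_0 + m_{i+1})/d_{i+1}):
  m_1 = 1*17 - 0 = 17, d_1 = (314 - 17^2)/1 = 25/1 = 25, a_1 = floor((17 + 17)/25) = 1.
  m_2 = 25*1 - 17 = 8, d_2 = (314 - 8^2)/25 = 250/25 = 10, a_2 = floor((17 + 8)/10) = 2.
  m_3 = 10*2 - 8 = 12, d_3 = (314 - 12^2)/10 = 170/10 = 17, a_3 = floor((17 + 12)/17) = 1.
  m_4 = 17*1 - 12 = 5, d_4 = (314 - 5^2)/17 = 289/17 = 17, a_4 = floor((17 + 5)/17) = 1.
  m_5 = 17*1 - 5 = 12, d_5 = (314 - 12^2)/17 = 170/17 = 10, a_5 = floor((17 + 12)/10) = 2.
  m_6 = 10*2 - 12 = 8, d_6 = (314 - 8^2)/10 = 250/10 = 25, a_6 = floor((17 + 8)/25) = 1.
  m_7 = 25*1 - 8 = 17, d_7 = (314 - 17^2)/25 = 25/25 = 1, a_7 = floor((17 + 17)/1) = 34.
  m_8 = 1*34 - 17 = 17, d_8 = (314 - 17^2)/1 = 25/1 = 25: (m_8, d_8) = (m_1, d_1) = (17, 25), so from here the quotients repeat a_1, ..., a_7; the period length is 7.
So sqrt(314) = [17; (1, 2, 1, 1, 2, 1, 34)] with period length k = 7.
k is odd, so (p_{k-1}, q_{k-1}) only solves x^2 - 314y^2 = -1 and the fundamental solution of x^2 - 314y^2 = 1 is (p_{2k-1}, q_{2k-1}) = (p_13, q_13); compute convergents through index 13, running through the period twice.
Convergents (p_i = a_i*p_{i-1} + p_{i-2}, q_i = a_i*q_{i-1} + q_{i-2} with p_{-2}=0, p_{-1}=1, q_{-2}=1, q_{-1}=0):
  i=0: a_0=17, p_0 = 17*1 + 0 = 17, q_0 = 17*0 + 1 = 1.
  i=1: a_1=1, p_1 = 1*17 + 1 = 18, q_1 = 1*1 + 0 = 1.
  i=2: a_2=2, p_2 = 2*18 + 17 = 53, q_2 = 2*1 + 1 = 3.
  i=3: a_3=1, p_3 = 1*53 + 18 = 71, q_3 = 1*3 + 1 = 4.
  i=4: a_4=1, p_4 = 1*71 + 53 = 124, q_4 = 1*4 + 3 = 7.
  i=5: a_5=2, p_5 = 2*124 + 71 = 319, q_5 = 2*7 + 4 = 18.
  i=6: a_6=1, p_6 = 1*319 + 124 = 443, q_6 = 1*18 + 7 = 25.
  i=7: a_7=34, p_7 = 34*443 + 319 = 15381, q_7 = 34*25 + 18 = 868.
  i=8: a_8=1, p_8 = 1*15381 + 443 = 15824, q_8 = 1*868 + 25 = 893.
  i=9: a_9=2, p_9 = 2*15824 + 15381 = 47029, q_9 = 2*893 + 868 = 2654.
  i=10: a_10=1, p_10 = 1*47029 + 15824 = 62853, q_10 = 1*2654 + 893 = 3547.
  i=11: a_11=1, p_11 = 1*62853 + 47029 = 109882, q_11 = 1*3547 + 2654 = 6201.
  i=12: a_12=2, p_12 = 2*109882 + 62853 = 282617, q_12 = 2*6201 + 3547 = 15949.
  i=13: a_13=1, p_13 = 1*282617 + 109882 = 392499, q_13 = 1*15949 + 6201 = 22150.
Indeed p_6^2 - 314*q_6^2 = 196249 - 196250 = -1, not +1.
Check: 392499^2 - 314*22150^2 = 154055465001 - 154055465000 = 1, so (x, y) = (392499, 22150) solves the equation, and by the theorem it is the least positive solution.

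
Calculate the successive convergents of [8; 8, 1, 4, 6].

Using the convergent recurrence p_i = a_i*p_{i-1} + p_{i-2}, q_i = a_i*q_{i-1} + q_{i-2} with p_{-2}=0, p_{-1}=1, q_{-2}=1, q_{-1}=0:
  i=0: a_0=8, p_0 = 8*1 + 0 = 8, q_0 = 8*0 + 1 = 1.
  i=1: a_1=8, p_1 = 8*8 + 1 = 65, q_1 = 8*1 + 0 = 8.
  i=2: a_2=1, p_2 = 1*65 + 8 = 73, q_2 = 1*8 + 1 = 9.
  i=3: a_3=4, p_3 = 4*73 + 65 = 357, q_3 = 4*9 + 8 = 44.
  i=4: a_4=6, p_4 = 6*357 + 73 = 2215, q_4 = 6*44 + 9 = 273.

8/1, 65/8, 73/9, 357/44, 2215/273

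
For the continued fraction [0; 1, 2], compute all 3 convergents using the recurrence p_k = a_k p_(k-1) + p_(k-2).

0/1, 1/1, 2/3

Using the convergent recurrence p_i = a_i*p_{i-1} + p_{i-2}, q_i = a_i*q_{i-1} + q_{i-2} with p_{-2}=0, p_{-1}=1, q_{-2}=1, q_{-1}=0:
  i=0: a_0=0, p_0 = 0*1 + 0 = 0, q_0 = 0*0 + 1 = 1.
  i=1: a_1=1, p_1 = 1*0 + 1 = 1, q_1 = 1*1 + 0 = 1.
  i=2: a_2=2, p_2 = 2*1 + 0 = 2, q_2 = 2*1 + 1 = 3.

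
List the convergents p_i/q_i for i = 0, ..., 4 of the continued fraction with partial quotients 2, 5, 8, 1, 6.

Using the convergent recurrence p_i = a_i*p_{i-1} + p_{i-2}, q_i = a_i*q_{i-1} + q_{i-2} with p_{-2}=0, p_{-1}=1, q_{-2}=1, q_{-1}=0:
  i=0: a_0=2, p_0 = 2*1 + 0 = 2, q_0 = 2*0 + 1 = 1.
  i=1: a_1=5, p_1 = 5*2 + 1 = 11, q_1 = 5*1 + 0 = 5.
  i=2: a_2=8, p_2 = 8*11 + 2 = 90, q_2 = 8*5 + 1 = 41.
  i=3: a_3=1, p_3 = 1*90 + 11 = 101, q_3 = 1*41 + 5 = 46.
  i=4: a_4=6, p_4 = 6*101 + 90 = 696, q_4 = 6*46 + 41 = 317.

2/1, 11/5, 90/41, 101/46, 696/317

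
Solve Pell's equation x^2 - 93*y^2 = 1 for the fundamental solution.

(x, y) = (12151, 1260)

First expand sqrt(93) as a continued fraction. With x_i = (sqrt(93) + m_i)/d_i and (m_0, d_0) = (0, 1): a_0 = floor(sqrt(93)) = 9, since 9^2 = 81 <= 93 < 100 = 10^2.
Iterate m_{i+1} = d_i*a_i - m_i, d_{i+1} = (93 - m_{i+1}^2)/d_i, a_{i+1} = floor((a_0 + m_{i+1})/d_{i+1}):
  m_1 = 1*9 - 0 = 9, d_1 = (93 - 9^2)/1 = 12/1 = 12, a_1 = floor((9 + 9)/12) = 1.
  m_2 = 12*1 - 9 = 3, d_2 = (93 - 3^2)/12 = 84/12 = 7, a_2 = floor((9 + 3)/7) = 1.
  m_3 = 7*1 - 3 = 4, d_3 = (93 - 4^2)/7 = 77/7 = 11, a_3 = floor((9 + 4)/11) = 1.
  m_4 = 11*1 - 4 = 7, d_4 = (93 - 7^2)/11 = 44/11 = 4, a_4 = floor((9 + 7)/4) = 4.
  m_5 = 4*4 - 7 = 9, d_5 = (93 - 9^2)/4 = 12/4 = 3, a_5 = floor((9 + 9)/3) = 6.
  m_6 = 3*6 - 9 = 9, d_6 = (93 - 9^2)/3 = 12/3 = 4, a_6 = floor((9 + 9)/4) = 4.
  m_7 = 4*4 - 9 = 7, d_7 = (93 - 7^2)/4 = 44/4 = 11, a_7 = floor((9 + 7)/11) = 1.
  m_8 = 11*1 - 7 = 4, d_8 = (93 - 4^2)/11 = 77/11 = 7, a_8 = floor((9 + 4)/7) = 1.
  m_9 = 7*1 - 4 = 3, d_9 = (93 - 3^2)/7 = 84/7 = 12, a_9 = floor((9 + 3)/12) = 1.
  m_10 = 12*1 - 3 = 9, d_10 = (93 - 9^2)/12 = 12/12 = 1, a_10 = floor((9 + 9)/1) = 18.
  m_11 = 1*18 - 9 = 9, d_11 = (93 - 9^2)/1 = 12/1 = 12: (m_11, d_11) = (m_1, d_1) = (9, 12), so from here the quotients repeat a_1, ..., a_10; the period length is 10.
So sqrt(93) = [9; (1, 1, 1, 4, 6, 4, 1, 1, 1, 18)] with period length k = 10.
k is even, so the fundamental solution of x^2 - 93y^2 = 1 is (p_{k-1}, q_{k-1}) = (p_9, q_9); compute convergents through index 9.
Convergents (p_i = a_i*p_{i-1} + p_{i-2}, q_i = a_i*q_{i-1} + q_{i-2} with p_{-2}=0, p_{-1}=1, q_{-2}=1, q_{-1}=0):
  i=0: a_0=9, p_0 = 9*1 + 0 = 9, q_0 = 9*0 + 1 = 1.
  i=1: a_1=1, p_1 = 1*9 + 1 = 10, q_1 = 1*1 + 0 = 1.
  i=2: a_2=1, p_2 = 1*10 + 9 = 19, q_2 = 1*1 + 1 = 2.
  i=3: a_3=1, p_3 = 1*19 + 10 = 29, q_3 = 1*2 + 1 = 3.
  i=4: a_4=4, p_4 = 4*29 + 19 = 135, q_4 = 4*3 + 2 = 14.
  i=5: a_5=6, p_5 = 6*135 + 29 = 839, q_5 = 6*14 + 3 = 87.
  i=6: a_6=4, p_6 = 4*839 + 135 = 3491, q_6 = 4*87 + 14 = 362.
  i=7: a_7=1, p_7 = 1*3491 + 839 = 4330, q_7 = 1*362 + 87 = 449.
  i=8: a_8=1, p_8 = 1*4330 + 3491 = 7821, q_8 = 1*449 + 362 = 811.
  i=9: a_9=1, p_9 = 1*7821 + 4330 = 12151, q_9 = 1*811 + 449 = 1260.
Check: 12151^2 - 93*1260^2 = 147646801 - 147646800 = 1, so (x, y) = (12151, 1260) solves the equation, and by the theorem it is the least positive solution.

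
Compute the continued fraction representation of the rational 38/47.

[0; 1, 4, 4, 2]

Run the Euclidean algorithm on 38 and 47; the successive quotients are the partial quotients a_0, a_1, ... (each step inverts the fractional part left over by the previous one):
  38 = 0*47 + 38, so a_0 = 0.
  47 = 1*38 + 9, so a_1 = 1.
  38 = 4*9 + 2, so a_2 = 4.
  9 = 4*2 + 1, so a_3 = 4.
  2 = 2*1 + 0, so a_4 = 2.
The remainder reaches 0 after 5 divisions, so the expansion has 5 partial quotients, read off in order.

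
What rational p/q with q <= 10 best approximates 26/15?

Expand x = 26/15 as a continued fraction with the Euclidean algorithm:
  26 = 1*15 + 11, so a_0 = 1.
  15 = 1*11 + 4, so a_1 = 1.
  11 = 2*4 + 3, so a_2 = 2.
  4 = 1*3 + 1, so a_3 = 1.
  3 = 3*1 + 0, so a_4 = 3.
so x = [1; 1, 2, 1, 3].
Convergents (p_i = a_i*p_{i-1} + p_{i-2}, q_i = a_i*q_{i-1} + q_{i-2} with p_{-2}=0, p_{-1}=1, q_{-2}=1, q_{-1}=0), until the denominator exceeds 10:
  i=0: a_0=1, p_0 = 1*1 + 0 = 1, q_0 = 1*0 + 1 = 1.
  i=1: a_1=1, p_1 = 1*1 + 1 = 2, q_1 = 1*1 + 0 = 1.
  i=2: a_2=2, p_2 = 2*2 + 1 = 5, q_2 = 2*1 + 1 = 3.
  i=3: a_3=1, p_3 = 1*5 + 2 = 7, q_3 = 1*3 + 1 = 4.
  i=4: a_4=3, p_4 = 3*7 + 5 = 26, q_4 = 3*4 + 3 = 15.
q_4 = 15 > 10, so the last convergent with denominator <= 10 is p_3/q_3 = 7/4.
The closest fraction with denominator <= 10 is either p_3/q_3 or the intermediate fraction (k*p_3 + p_2)/(k*q_3 + q_2) with the largest k >= 1 whose denominator stays <= 10; these approach x as k grows, and every other convergent or intermediate fraction in range is farther away.
Largest k: floor((10 - q_2)/q_3) = floor((10 - 3)/4) = 1.
That gives (1*7 + 5)/(1*4 + 3) = 12/7.
Compare the errors: |x - 7/4| = |26*4 - 7*15|/(15*4) = 1/60, and |x - 12/7| = |26*7 - 12*15|/(15*7) = 2/105.
Cross-multiplying, 1*105 = 105 < 120 = 2*60, so 1/60 is smaller: the convergent 7/4 is closer to x than 12/7.

7/4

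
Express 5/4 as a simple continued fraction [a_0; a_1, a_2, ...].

Run the Euclidean algorithm on 5 and 4; the successive quotients are the partial quotients a_0, a_1, ... (each step inverts the fractional part left over by the previous one):
  5 = 1*4 + 1, so a_0 = 1.
  4 = 4*1 + 0, so a_1 = 4.
The remainder reaches 0 after 2 divisions, so the expansion has 2 partial quotients, read off in order.

[1; 4]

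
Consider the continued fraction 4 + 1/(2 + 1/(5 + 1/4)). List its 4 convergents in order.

4/1, 9/2, 49/11, 205/46

Using the convergent recurrence p_i = a_i*p_{i-1} + p_{i-2}, q_i = a_i*q_{i-1} + q_{i-2} with p_{-2}=0, p_{-1}=1, q_{-2}=1, q_{-1}=0:
  i=0: a_0=4, p_0 = 4*1 + 0 = 4, q_0 = 4*0 + 1 = 1.
  i=1: a_1=2, p_1 = 2*4 + 1 = 9, q_1 = 2*1 + 0 = 2.
  i=2: a_2=5, p_2 = 5*9 + 4 = 49, q_2 = 5*2 + 1 = 11.
  i=3: a_3=4, p_3 = 4*49 + 9 = 205, q_3 = 4*11 + 2 = 46.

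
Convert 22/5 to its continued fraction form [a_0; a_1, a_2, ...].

[4; 2, 2]

Run the Euclidean algorithm on 22 and 5; the successive quotients are the partial quotients a_0, a_1, ... (each step inverts the fractional part left over by the previous one):
  22 = 4*5 + 2, so a_0 = 4.
  5 = 2*2 + 1, so a_1 = 2.
  2 = 2*1 + 0, so a_2 = 2.
The remainder reaches 0 after 3 divisions, so the expansion has 3 partial quotients, read off in order.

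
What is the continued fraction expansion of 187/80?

Run the Euclidean algorithm on 187 and 80; the successive quotients are the partial quotients a_0, a_1, ... (each step inverts the fractional part left over by the previous one):
  187 = 2*80 + 27, so a_0 = 2.
  80 = 2*27 + 26, so a_1 = 2.
  27 = 1*26 + 1, so a_2 = 1.
  26 = 26*1 + 0, so a_3 = 26.
The remainder reaches 0 after 4 divisions, so the expansion has 4 partial quotients, read off in order.

[2; 2, 1, 26]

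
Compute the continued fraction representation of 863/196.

Run the Euclidean algorithm on 863 and 196; the successive quotients are the partial quotients a_0, a_1, ... (each step inverts the fractional part left over by the previous one):
  863 = 4*196 + 79, so a_0 = 4.
  196 = 2*79 + 38, so a_1 = 2.
  79 = 2*38 + 3, so a_2 = 2.
  38 = 12*3 + 2, so a_3 = 12.
  3 = 1*2 + 1, so a_4 = 1.
  2 = 2*1 + 0, so a_5 = 2.
The remainder reaches 0 after 6 divisions, so the expansion has 6 partial quotients, read off in order.

[4; 2, 2, 12, 1, 2]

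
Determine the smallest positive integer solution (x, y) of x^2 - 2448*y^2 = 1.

First expand sqrt(2448) as a continued fraction. With x_i = (sqrt(2448) + m_i)/d_i and (m_0, d_0) = (0, 1): a_0 = floor(sqrt(2448)) = 49, since 49^2 = 2401 <= 2448 < 2500 = 50^2.
Iterate m_{i+1} = d_i*a_i - m_i, d_{i+1} = (2448 - m_{i+1}^2)/d_i, a_{i+1} = floor((a_0 + m_{i+1})/d_{i+1}):
  m_1 = 1*49 - 0 = 49, d_1 = (2448 - 49^2)/1 = 47/1 = 47, a_1 = floor((49 + 49)/47) = 2.
  m_2 = 47*2 - 49 = 45, d_2 = (2448 - 45^2)/47 = 423/47 = 9, a_2 = floor((49 + 45)/9) = 10.
  m_3 = 9*10 - 45 = 45, d_3 = (2448 - 45^2)/9 = 423/9 = 47, a_3 = floor((49 + 45)/47) = 2.
  m_4 = 47*2 - 45 = 49, d_4 = (2448 - 49^2)/47 = 47/47 = 1, a_4 = floor((49 + 49)/1) = 98.
  m_5 = 1*98 - 49 = 49, d_5 = (2448 - 49^2)/1 = 47/1 = 47: (m_5, d_5) = (m_1, d_1) = (49, 47), so from here the quotients repeat a_1, ..., a_4; the period length is 4.
So sqrt(2448) = [49; (2, 10, 2, 98)] with period length k = 4.
k is even, so the fundamental solution of x^2 - 2448y^2 = 1 is (p_{k-1}, q_{k-1}) = (p_3, q_3); compute convergents through index 3.
Convergents (p_i = a_i*p_{i-1} + p_{i-2}, q_i = a_i*q_{i-1} + q_{i-2} with p_{-2}=0, p_{-1}=1, q_{-2}=1, q_{-1}=0):
  i=0: a_0=49, p_0 = 49*1 + 0 = 49, q_0 = 49*0 + 1 = 1.
  i=1: a_1=2, p_1 = 2*49 + 1 = 99, q_1 = 2*1 + 0 = 2.
  i=2: a_2=10, p_2 = 10*99 + 49 = 1039, q_2 = 10*2 + 1 = 21.
  i=3: a_3=2, p_3 = 2*1039 + 99 = 2177, q_3 = 2*21 + 2 = 44.
Check: 2177^2 - 2448*44^2 = 4739329 - 4739328 = 1, so (x, y) = (2177, 44) solves the equation, and by the theorem it is the least positive solution.

(x, y) = (2177, 44)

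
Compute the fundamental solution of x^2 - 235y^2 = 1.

First expand sqrt(235) as a continued fraction. With x_i = (sqrt(235) + m_i)/d_i and (m_0, d_0) = (0, 1): a_0 = floor(sqrt(235)) = 15, since 15^2 = 225 <= 235 < 256 = 16^2.
Iterate m_{i+1} = d_i*a_i - m_i, d_{i+1} = (235 - m_{i+1}^2)/d_i, a_{i+1} = floor((a_0 + m_{i+1})/d_{i+1}):
  m_1 = 1*15 - 0 = 15, d_1 = (235 - 15^2)/1 = 10/1 = 10, a_1 = floor((15 + 15)/10) = 3.
  m_2 = 10*3 - 15 = 15, d_2 = (235 - 15^2)/10 = 10/10 = 1, a_2 = floor((15 + 15)/1) = 30.
  m_3 = 1*30 - 15 = 15, d_3 = (235 - 15^2)/1 = 10/1 = 10: (m_3, d_3) = (m_1, d_1) = (15, 10), so from here the quotients repeat a_1, a_2; the period length is 2.
So sqrt(235) = [15; (3, 30)] with period length k = 2.
k is even, so the fundamental solution of x^2 - 235y^2 = 1 is (p_{k-1}, q_{k-1}) = (p_1, q_1); compute convergents through index 1.
Convergents (p_i = a_i*p_{i-1} + p_{i-2}, q_i = a_i*q_{i-1} + q_{i-2} with p_{-2}=0, p_{-1}=1, q_{-2}=1, q_{-1}=0):
  i=0: a_0=15, p_0 = 15*1 + 0 = 15, q_0 = 15*0 + 1 = 1.
  i=1: a_1=3, p_1 = 3*15 + 1 = 46, q_1 = 3*1 + 0 = 3.
Check: 46^2 - 235*3^2 = 2116 - 2115 = 1, so (x, y) = (46, 3) solves the equation, and by the theorem it is the least positive solution.

(x, y) = (46, 3)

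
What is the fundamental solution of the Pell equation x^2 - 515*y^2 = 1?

First expand sqrt(515) as a continued fraction. With x_i = (sqrt(515) + m_i)/d_i and (m_0, d_0) = (0, 1): a_0 = floor(sqrt(515)) = 22, since 22^2 = 484 <= 515 < 529 = 23^2.
Iterate m_{i+1} = d_i*a_i - m_i, d_{i+1} = (515 - m_{i+1}^2)/d_i, a_{i+1} = floor((a_0 + m_{i+1})/d_{i+1}):
  m_1 = 1*22 - 0 = 22, d_1 = (515 - 22^2)/1 = 31/1 = 31, a_1 = floor((22 + 22)/31) = 1.
  m_2 = 31*1 - 22 = 9, d_2 = (515 - 9^2)/31 = 434/31 = 14, a_2 = floor((22 + 9)/14) = 2.
  m_3 = 14*2 - 9 = 19, d_3 = (515 - 19^2)/14 = 154/14 = 11, a_3 = floor((22 + 19)/11) = 3.
  m_4 = 11*3 - 19 = 14, d_4 = (515 - 14^2)/11 = 319/11 = 29, a_4 = floor((22 + 14)/29) = 1.
  m_5 = 29*1 - 14 = 15, d_5 = (515 - 15^2)/29 = 290/29 = 10, a_5 = floor((22 + 15)/10) = 3.
  m_6 = 10*3 - 15 = 15, d_6 = (515 - 15^2)/10 = 290/10 = 29, a_6 = floor((22 + 15)/29) = 1.
  m_7 = 29*1 - 15 = 14, d_7 = (515 - 14^2)/29 = 319/29 = 11, a_7 = floor((22 + 14)/11) = 3.
  m_8 = 11*3 - 14 = 19, d_8 = (515 - 19^2)/11 = 154/11 = 14, a_8 = floor((22 + 19)/14) = 2.
  m_9 = 14*2 - 19 = 9, d_9 = (515 - 9^2)/14 = 434/14 = 31, a_9 = floor((22 + 9)/31) = 1.
  m_10 = 31*1 - 9 = 22, d_10 = (515 - 22^2)/31 = 31/31 = 1, a_10 = floor((22 + 22)/1) = 44.
  m_11 = 1*44 - 22 = 22, d_11 = (515 - 22^2)/1 = 31/1 = 31: (m_11, d_11) = (m_1, d_1) = (22, 31), so from here the quotients repeat a_1, ..., a_10; the period length is 10.
So sqrt(515) = [22; (1, 2, 3, 1, 3, 1, 3, 2, 1, 44)] with period length k = 10.
k is even, so the fundamental solution of x^2 - 515y^2 = 1 is (p_{k-1}, q_{k-1}) = (p_9, q_9); compute convergents through index 9.
Convergents (p_i = a_i*p_{i-1} + p_{i-2}, q_i = a_i*q_{i-1} + q_{i-2} with p_{-2}=0, p_{-1}=1, q_{-2}=1, q_{-1}=0):
  i=0: a_0=22, p_0 = 22*1 + 0 = 22, q_0 = 22*0 + 1 = 1.
  i=1: a_1=1, p_1 = 1*22 + 1 = 23, q_1 = 1*1 + 0 = 1.
  i=2: a_2=2, p_2 = 2*23 + 22 = 68, q_2 = 2*1 + 1 = 3.
  i=3: a_3=3, p_3 = 3*68 + 23 = 227, q_3 = 3*3 + 1 = 10.
  i=4: a_4=1, p_4 = 1*227 + 68 = 295, q_4 = 1*10 + 3 = 13.
  i=5: a_5=3, p_5 = 3*295 + 227 = 1112, q_5 = 3*13 + 10 = 49.
  i=6: a_6=1, p_6 = 1*1112 + 295 = 1407, q_6 = 1*49 + 13 = 62.
  i=7: a_7=3, p_7 = 3*1407 + 1112 = 5333, q_7 = 3*62 + 49 = 235.
  i=8: a_8=2, p_8 = 2*5333 + 1407 = 12073, q_8 = 2*235 + 62 = 532.
  i=9: a_9=1, p_9 = 1*12073 + 5333 = 17406, q_9 = 1*532 + 235 = 767.
Check: 17406^2 - 515*767^2 = 302968836 - 302968835 = 1, so (x, y) = (17406, 767) solves the equation, and by the theorem it is the least positive solution.

(x, y) = (17406, 767)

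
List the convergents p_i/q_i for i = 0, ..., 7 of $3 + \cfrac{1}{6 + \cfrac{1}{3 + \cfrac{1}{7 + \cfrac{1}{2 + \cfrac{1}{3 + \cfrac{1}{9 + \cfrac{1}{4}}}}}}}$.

Using the convergent recurrence p_i = a_i*p_{i-1} + p_{i-2}, q_i = a_i*q_{i-1} + q_{i-2} with p_{-2}=0, p_{-1}=1, q_{-2}=1, q_{-1}=0:
  i=0: a_0=3, p_0 = 3*1 + 0 = 3, q_0 = 3*0 + 1 = 1.
  i=1: a_1=6, p_1 = 6*3 + 1 = 19, q_1 = 6*1 + 0 = 6.
  i=2: a_2=3, p_2 = 3*19 + 3 = 60, q_2 = 3*6 + 1 = 19.
  i=3: a_3=7, p_3 = 7*60 + 19 = 439, q_3 = 7*19 + 6 = 139.
  i=4: a_4=2, p_4 = 2*439 + 60 = 938, q_4 = 2*139 + 19 = 297.
  i=5: a_5=3, p_5 = 3*938 + 439 = 3253, q_5 = 3*297 + 139 = 1030.
  i=6: a_6=9, p_6 = 9*3253 + 938 = 30215, q_6 = 9*1030 + 297 = 9567.
  i=7: a_7=4, p_7 = 4*30215 + 3253 = 124113, q_7 = 4*9567 + 1030 = 39298.

3/1, 19/6, 60/19, 439/139, 938/297, 3253/1030, 30215/9567, 124113/39298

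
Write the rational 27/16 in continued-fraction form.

[1; 1, 2, 5]

Run the Euclidean algorithm on 27 and 16; the successive quotients are the partial quotients a_0, a_1, ... (each step inverts the fractional part left over by the previous one):
  27 = 1*16 + 11, so a_0 = 1.
  16 = 1*11 + 5, so a_1 = 1.
  11 = 2*5 + 1, so a_2 = 2.
  5 = 5*1 + 0, so a_3 = 5.
The remainder reaches 0 after 4 divisions, so the expansion has 4 partial quotients, read off in order.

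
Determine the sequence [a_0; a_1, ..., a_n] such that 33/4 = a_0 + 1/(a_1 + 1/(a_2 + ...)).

[8; 4]

Run the Euclidean algorithm on 33 and 4; the successive quotients are the partial quotients a_0, a_1, ... (each step inverts the fractional part left over by the previous one):
  33 = 8*4 + 1, so a_0 = 8.
  4 = 4*1 + 0, so a_1 = 4.
The remainder reaches 0 after 2 divisions, so the expansion has 2 partial quotients, read off in order.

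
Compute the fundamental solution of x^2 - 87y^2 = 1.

(x, y) = (28, 3)

First expand sqrt(87) as a continued fraction. With x_i = (sqrt(87) + m_i)/d_i and (m_0, d_0) = (0, 1): a_0 = floor(sqrt(87)) = 9, since 9^2 = 81 <= 87 < 100 = 10^2.
Iterate m_{i+1} = d_i*a_i - m_i, d_{i+1} = (87 - m_{i+1}^2)/d_i, a_{i+1} = floor((a_0 + m_{i+1})/d_{i+1}):
  m_1 = 1*9 - 0 = 9, d_1 = (87 - 9^2)/1 = 6/1 = 6, a_1 = floor((9 + 9)/6) = 3.
  m_2 = 6*3 - 9 = 9, d_2 = (87 - 9^2)/6 = 6/6 = 1, a_2 = floor((9 + 9)/1) = 18.
  m_3 = 1*18 - 9 = 9, d_3 = (87 - 9^2)/1 = 6/1 = 6: (m_3, d_3) = (m_1, d_1) = (9, 6), so from here the quotients repeat a_1, a_2; the period length is 2.
So sqrt(87) = [9; (3, 18)] with period length k = 2.
k is even, so the fundamental solution of x^2 - 87y^2 = 1 is (p_{k-1}, q_{k-1}) = (p_1, q_1); compute convergents through index 1.
Convergents (p_i = a_i*p_{i-1} + p_{i-2}, q_i = a_i*q_{i-1} + q_{i-2} with p_{-2}=0, p_{-1}=1, q_{-2}=1, q_{-1}=0):
  i=0: a_0=9, p_0 = 9*1 + 0 = 9, q_0 = 9*0 + 1 = 1.
  i=1: a_1=3, p_1 = 3*9 + 1 = 28, q_1 = 3*1 + 0 = 3.
Check: 28^2 - 87*3^2 = 784 - 783 = 1, so (x, y) = (28, 3) solves the equation, and by the theorem it is the least positive solution.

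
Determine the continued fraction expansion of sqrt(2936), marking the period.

[54; (5, 2, 2, 3, 1, 12, 1, 3, 2, 2, 5, 108)]

Write x_i = (sqrt(2936) + m_i)/d_i with (m_0, d_0) = (0, 1). a_0 = floor(sqrt(2936)) = 54, since 54^2 = 2916 <= 2936 < 3025 = 55^2.
Iterate m_{i+1} = d_i*a_i - m_i, d_{i+1} = (2936 - m_{i+1}^2)/d_i, a_{i+1} = floor((a_0 + m_{i+1})/d_{i+1}):
  m_1 = 1*54 - 0 = 54, d_1 = (2936 - 54^2)/1 = 20/1 = 20, a_1 = floor((54 + 54)/20) = 5.
  m_2 = 20*5 - 54 = 46, d_2 = (2936 - 46^2)/20 = 820/20 = 41, a_2 = floor((54 + 46)/41) = 2.
  m_3 = 41*2 - 46 = 36, d_3 = (2936 - 36^2)/41 = 1640/41 = 40, a_3 = floor((54 + 36)/40) = 2.
  m_4 = 40*2 - 36 = 44, d_4 = (2936 - 44^2)/40 = 1000/40 = 25, a_4 = floor((54 + 44)/25) = 3.
  m_5 = 25*3 - 44 = 31, d_5 = (2936 - 31^2)/25 = 1975/25 = 79, a_5 = floor((54 + 31)/79) = 1.
  m_6 = 79*1 - 31 = 48, d_6 = (2936 - 48^2)/79 = 632/79 = 8, a_6 = floor((54 + 48)/8) = 12.
  m_7 = 8*12 - 48 = 48, d_7 = (2936 - 48^2)/8 = 632/8 = 79, a_7 = floor((54 + 48)/79) = 1.
  m_8 = 79*1 - 48 = 31, d_8 = (2936 - 31^2)/79 = 1975/79 = 25, a_8 = floor((54 + 31)/25) = 3.
  m_9 = 25*3 - 31 = 44, d_9 = (2936 - 44^2)/25 = 1000/25 = 40, a_9 = floor((54 + 44)/40) = 2.
  m_10 = 40*2 - 44 = 36, d_10 = (2936 - 36^2)/40 = 1640/40 = 41, a_10 = floor((54 + 36)/41) = 2.
  m_11 = 41*2 - 36 = 46, d_11 = (2936 - 46^2)/41 = 820/41 = 20, a_11 = floor((54 + 46)/20) = 5.
  m_12 = 20*5 - 46 = 54, d_12 = (2936 - 54^2)/20 = 20/20 = 1, a_12 = floor((54 + 54)/1) = 108.
  m_13 = 1*108 - 54 = 54, d_13 = (2936 - 54^2)/1 = 20/1 = 20: (m_13, d_13) = (m_1, d_1) = (54, 20), so from here the quotients repeat a_1, ..., a_12; the period length is 12.
Hence the expansion of sqrt(2936) is a_0 = 54 followed by the repeating block 5, 2, 2, 3, 1, 12, 1, 3, 2, 2, 5, 108 (period 12).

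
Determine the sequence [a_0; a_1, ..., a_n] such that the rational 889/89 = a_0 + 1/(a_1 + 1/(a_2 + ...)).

Run the Euclidean algorithm on 889 and 89; the successive quotients are the partial quotients a_0, a_1, ... (each step inverts the fractional part left over by the previous one):
  889 = 9*89 + 88, so a_0 = 9.
  89 = 1*88 + 1, so a_1 = 1.
  88 = 88*1 + 0, so a_2 = 88.
The remainder reaches 0 after 3 divisions, so the expansion has 3 partial quotients, read off in order.

[9; 1, 88]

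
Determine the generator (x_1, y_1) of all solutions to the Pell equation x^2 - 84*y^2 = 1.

(x, y) = (55, 6)

First expand sqrt(84) as a continued fraction. With x_i = (sqrt(84) + m_i)/d_i and (m_0, d_0) = (0, 1): a_0 = floor(sqrt(84)) = 9, since 9^2 = 81 <= 84 < 100 = 10^2.
Iterate m_{i+1} = d_i*a_i - m_i, d_{i+1} = (84 - m_{i+1}^2)/d_i, a_{i+1} = floor((a_0 + m_{i+1})/d_{i+1}):
  m_1 = 1*9 - 0 = 9, d_1 = (84 - 9^2)/1 = 3/1 = 3, a_1 = floor((9 + 9)/3) = 6.
  m_2 = 3*6 - 9 = 9, d_2 = (84 - 9^2)/3 = 3/3 = 1, a_2 = floor((9 + 9)/1) = 18.
  m_3 = 1*18 - 9 = 9, d_3 = (84 - 9^2)/1 = 3/1 = 3: (m_3, d_3) = (m_1, d_1) = (9, 3), so from here the quotients repeat a_1, a_2; the period length is 2.
So sqrt(84) = [9; (6, 18)] with period length k = 2.
k is even, so the fundamental solution of x^2 - 84y^2 = 1 is (p_{k-1}, q_{k-1}) = (p_1, q_1); compute convergents through index 1.
Convergents (p_i = a_i*p_{i-1} + p_{i-2}, q_i = a_i*q_{i-1} + q_{i-2} with p_{-2}=0, p_{-1}=1, q_{-2}=1, q_{-1}=0):
  i=0: a_0=9, p_0 = 9*1 + 0 = 9, q_0 = 9*0 + 1 = 1.
  i=1: a_1=6, p_1 = 6*9 + 1 = 55, q_1 = 6*1 + 0 = 6.
Check: 55^2 - 84*6^2 = 3025 - 3024 = 1, so (x, y) = (55, 6) solves the equation, and by the theorem it is the least positive solution.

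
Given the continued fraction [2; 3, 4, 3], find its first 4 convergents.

2/1, 7/3, 30/13, 97/42

Using the convergent recurrence p_i = a_i*p_{i-1} + p_{i-2}, q_i = a_i*q_{i-1} + q_{i-2} with p_{-2}=0, p_{-1}=1, q_{-2}=1, q_{-1}=0:
  i=0: a_0=2, p_0 = 2*1 + 0 = 2, q_0 = 2*0 + 1 = 1.
  i=1: a_1=3, p_1 = 3*2 + 1 = 7, q_1 = 3*1 + 0 = 3.
  i=2: a_2=4, p_2 = 4*7 + 2 = 30, q_2 = 4*3 + 1 = 13.
  i=3: a_3=3, p_3 = 3*30 + 7 = 97, q_3 = 3*13 + 3 = 42.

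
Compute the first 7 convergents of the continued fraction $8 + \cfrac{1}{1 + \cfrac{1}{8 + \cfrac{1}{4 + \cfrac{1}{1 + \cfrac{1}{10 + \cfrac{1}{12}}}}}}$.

Using the convergent recurrence p_i = a_i*p_{i-1} + p_{i-2}, q_i = a_i*q_{i-1} + q_{i-2} with p_{-2}=0, p_{-1}=1, q_{-2}=1, q_{-1}=0:
  i=0: a_0=8, p_0 = 8*1 + 0 = 8, q_0 = 8*0 + 1 = 1.
  i=1: a_1=1, p_1 = 1*8 + 1 = 9, q_1 = 1*1 + 0 = 1.
  i=2: a_2=8, p_2 = 8*9 + 8 = 80, q_2 = 8*1 + 1 = 9.
  i=3: a_3=4, p_3 = 4*80 + 9 = 329, q_3 = 4*9 + 1 = 37.
  i=4: a_4=1, p_4 = 1*329 + 80 = 409, q_4 = 1*37 + 9 = 46.
  i=5: a_5=10, p_5 = 10*409 + 329 = 4419, q_5 = 10*46 + 37 = 497.
  i=6: a_6=12, p_6 = 12*4419 + 409 = 53437, q_6 = 12*497 + 46 = 6010.

8/1, 9/1, 80/9, 329/37, 409/46, 4419/497, 53437/6010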